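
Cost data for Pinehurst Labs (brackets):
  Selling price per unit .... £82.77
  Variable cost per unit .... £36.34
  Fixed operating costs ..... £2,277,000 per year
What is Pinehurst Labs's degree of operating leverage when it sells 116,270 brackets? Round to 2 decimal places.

At 116,270 units, contribution = 116,270 × £46.43 = £5,398,416.10.
Subtracting fixed costs: EBIT = £5,398,416.10 − £2,277,000 = £3,121,416.10.
Degree of operating leverage = £5,398,416.10 / £3,121,416.10 = 1.7295.

1.73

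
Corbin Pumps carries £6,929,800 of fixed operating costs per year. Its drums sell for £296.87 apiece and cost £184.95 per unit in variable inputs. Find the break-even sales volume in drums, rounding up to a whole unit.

61,918 drums

Each unit contributes £296.87 − £184.95 = £111.92.
Units to break even: £6,929,800 ÷ £111.92 = 61,917.44, rounded up to 61,918.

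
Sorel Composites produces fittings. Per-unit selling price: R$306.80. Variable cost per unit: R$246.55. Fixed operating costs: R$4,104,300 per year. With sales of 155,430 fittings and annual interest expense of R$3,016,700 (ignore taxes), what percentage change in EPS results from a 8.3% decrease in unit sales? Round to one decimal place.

Total contribution margin = 155,430 × R$60.25 = R$9,364,657.50.
EBIT = R$9,364,657.50 − R$4,104,300 = R$5,260,357.50.
After interest of R$3,016,700.00, pre-tax earnings = R$2,243,657.50.
DCL = total CM / (EBIT − I) = R$9,364,657.50 / R$2,243,657.50 = 4.1738.
EPS therefore changes by 4.1738 × (-8.3%) = -34.6%.

-34.6%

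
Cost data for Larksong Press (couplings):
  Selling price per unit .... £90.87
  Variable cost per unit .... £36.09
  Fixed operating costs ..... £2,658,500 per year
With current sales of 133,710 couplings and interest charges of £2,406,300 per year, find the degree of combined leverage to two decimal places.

3.24

Contribution at this volume is 133,710 × £54.78 = £7,324,633.80.
Operating income = contribution − fixed costs = £7,324,633.80 − £2,658,500 = £4,666,133.80. Interest = £2,406,300.00, so EBIT − I = £2,259,833.80.
Degree of total leverage = total CM / (EBIT − interest) = £7,324,633.80 / £2,259,833.80 = 3.2412.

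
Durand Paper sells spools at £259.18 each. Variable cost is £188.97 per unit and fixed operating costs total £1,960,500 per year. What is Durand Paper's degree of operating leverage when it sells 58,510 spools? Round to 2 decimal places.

At 58,510 units, contribution = 58,510 × £70.21 = £4,107,987.10.
Subtracting fixed costs: EBIT = £4,107,987.10 − £1,960,500 = £2,147,487.10.
Degree of operating leverage = £4,107,987.10 / £2,147,487.10 = 1.9129.

1.91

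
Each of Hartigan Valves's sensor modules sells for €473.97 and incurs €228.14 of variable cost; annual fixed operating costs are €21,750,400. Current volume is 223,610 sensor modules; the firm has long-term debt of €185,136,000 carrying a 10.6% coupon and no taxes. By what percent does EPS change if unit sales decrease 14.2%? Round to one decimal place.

Total contribution margin = 223,610 × €245.83 = €54,970,046.30.
Operating income = contribution − fixed costs = €54,970,046.30 − €21,750,400 = €33,219,646.30.
After interest of €19,624,416.00, pre-tax earnings = €13,595,230.30.
DCL = total CM / (EBIT − I) = €54,970,046.30 / €13,595,230.30 = 4.0433.
EPS therefore changes by 4.0433 × (-14.2%) = -57.4%.

-57.4%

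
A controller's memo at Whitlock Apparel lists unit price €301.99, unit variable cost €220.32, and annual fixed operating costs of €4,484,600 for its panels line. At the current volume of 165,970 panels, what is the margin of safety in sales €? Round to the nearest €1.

Contribution margin per unit = €301.99 − €220.32 = €81.67. Break-even units = €4,484,600 ÷ €81.67 = 54,911.23; break-even revenue = 54,911.23 × €301.99 = €16,582,641.78.
Current sales = 165,970 × €301.99 = €50,121,280.30.
Margin of safety = €50,121,280.30 − €16,582,641.78 = €33,538,639.

€33,538,639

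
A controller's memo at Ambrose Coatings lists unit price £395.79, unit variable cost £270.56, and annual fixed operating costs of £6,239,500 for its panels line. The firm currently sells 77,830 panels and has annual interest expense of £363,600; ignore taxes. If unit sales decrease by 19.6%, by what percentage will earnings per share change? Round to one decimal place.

Total contribution margin = 77,830 × £125.23 = £9,746,650.90.
EBIT = £9,746,650.90 − £6,239,500 = £3,507,150.90.
Interest = £363,600.00, so EBIT − I = £3,143,550.90.
DCL = total CM / (EBIT − I) = £9,746,650.90 / £3,143,550.90 = 3.1005.
EPS therefore changes by 3.1005 × (-19.6%) = -60.8%.

-60.8%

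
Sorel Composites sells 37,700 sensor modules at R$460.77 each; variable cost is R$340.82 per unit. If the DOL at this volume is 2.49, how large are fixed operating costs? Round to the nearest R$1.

R$2,706,005

Contribution at this volume is 37,700 × R$119.95 = R$4,522,115.00.
DOL = contribution / EBIT, so EBIT = R$4,522,115.00 / 2.49 = R$1,816,110.44.
And FC = contribution − EBIT = R$4,522,115.00 − R$1,816,110.44 = R$2,706,005.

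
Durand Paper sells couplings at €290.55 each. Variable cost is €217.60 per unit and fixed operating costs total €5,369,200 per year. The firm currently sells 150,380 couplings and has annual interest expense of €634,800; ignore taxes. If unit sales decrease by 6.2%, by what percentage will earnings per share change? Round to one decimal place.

-13.7%

Contribution at this volume is 150,380 × €72.95 = €10,970,221.00.
Operating income = contribution − fixed costs = €10,970,221.00 − €5,369,200 = €5,601,021.00.
Interest = €634,800.00, so EBIT − I = €4,966,221.00.
Degree of combined leverage = contribution ÷ (EBIT − I) = €10,970,221.00 ÷ €4,966,221.00 = 2.2090.
%ΔEPS = DCL × %ΔSales = 2.2090 × -6.2% = -13.7%.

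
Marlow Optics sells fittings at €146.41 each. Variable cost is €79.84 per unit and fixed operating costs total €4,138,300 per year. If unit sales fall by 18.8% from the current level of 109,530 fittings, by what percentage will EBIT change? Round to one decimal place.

Total contribution margin = 109,530 × €66.57 = €7,291,412.10.
Subtracting fixed costs: EBIT = €7,291,412.10 − €4,138,300 = €3,153,112.10.
DOL = contribution ÷ EBIT = €7,291,412.10 ÷ €3,153,112.10 = 2.3124.
%ΔEBIT = DOL × %ΔSales = 2.3124 × -18.8% = -43.5%.

-43.5%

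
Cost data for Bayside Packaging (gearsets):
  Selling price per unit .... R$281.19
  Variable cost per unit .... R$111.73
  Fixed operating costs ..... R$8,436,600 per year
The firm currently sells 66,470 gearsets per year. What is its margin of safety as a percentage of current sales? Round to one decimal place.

25.1%

Contribution margin per unit = R$281.19 − R$111.73 = R$169.46. Break-even units = R$8,436,600 ÷ R$169.46 = 49,785.20; break-even revenue = 49,785.20 × R$281.19 = R$13,999,100.40.
Current sales = 66,470 × R$281.19 = R$18,690,699.30.
Margin of safety = (R$18,690,699.30 − R$13,999,100.40) ÷ R$18,690,699.30 = 25.1%.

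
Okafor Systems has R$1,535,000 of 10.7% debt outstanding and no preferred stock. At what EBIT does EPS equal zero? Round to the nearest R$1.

R$164,245

Annual interest = 10.7% × R$1,535,000 = R$164,245.00.
With no preferred dividends, EPS = 0 when EBIT exactly covers interest, so the financial break-even EBIT is R$164,245.00.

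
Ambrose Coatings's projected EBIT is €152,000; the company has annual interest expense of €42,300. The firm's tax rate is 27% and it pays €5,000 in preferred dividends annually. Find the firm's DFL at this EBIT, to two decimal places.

Interest = €42,300.00.
Preferred dividends grossed up pre-tax: €5,000 / (1 − 0.27) = €6,849.32.
DFL = EBIT ÷ [EBIT − I − D_p/(1−t)] = €152,000 ÷ [€152,000 − €42,300.00 − €6,849.32] = €152,000 ÷ €102,850.68 = 1.4779.

1.48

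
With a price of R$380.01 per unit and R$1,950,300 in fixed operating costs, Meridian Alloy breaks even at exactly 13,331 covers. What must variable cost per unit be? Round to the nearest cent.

Contribution per unit must be FC / Q = R$1,950,300 / 13,331 = R$146.2981.
Variable cost per unit = R$380.01 − R$146.2981 = R$233.71.

R$233.71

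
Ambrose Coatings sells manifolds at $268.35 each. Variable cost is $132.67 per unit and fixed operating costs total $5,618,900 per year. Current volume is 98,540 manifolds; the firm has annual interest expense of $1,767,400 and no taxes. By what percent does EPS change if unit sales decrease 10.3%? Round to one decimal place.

Contribution at this volume is 98,540 × $135.68 = $13,369,907.20.
Operating income = contribution − fixed costs = $13,369,907.20 − $5,618,900 = $7,751,007.20.
Interest = $1,767,400.00, so EBIT − I = $5,983,607.20.
Degree of combined leverage = contribution ÷ (EBIT − I) = $13,369,907.20 ÷ $5,983,607.20 = 2.2344.
EPS therefore changes by 2.2344 × (-10.3%) = -23.0%.

-23.0%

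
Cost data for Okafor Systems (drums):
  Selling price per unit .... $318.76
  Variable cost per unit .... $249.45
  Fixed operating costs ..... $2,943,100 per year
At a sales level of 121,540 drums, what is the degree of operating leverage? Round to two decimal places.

Contribution at this volume is 121,540 × $69.31 = $8,423,937.40.
EBIT = $8,423,937.40 − $2,943,100 = $5,480,837.40.
Degree of operating leverage = $8,423,937.40 / $5,480,837.40 = 1.5370.

1.54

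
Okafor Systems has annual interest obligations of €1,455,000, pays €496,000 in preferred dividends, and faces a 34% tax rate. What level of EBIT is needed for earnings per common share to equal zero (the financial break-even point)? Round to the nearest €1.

Preferred dividends are paid after tax, so their pre-tax equivalent is €496,000 ÷ (1 − 0.34) = €751,515.15.
EPS = 0 when EBIT covers interest plus the pre-tax preferred burden: €1,455,000 + €751,515.15 = €2,206,515.15.

€2,206,515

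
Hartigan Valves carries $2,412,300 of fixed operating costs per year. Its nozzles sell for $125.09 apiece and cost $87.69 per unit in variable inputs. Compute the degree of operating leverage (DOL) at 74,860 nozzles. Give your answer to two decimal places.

Contribution at this volume is 74,860 × $37.40 = $2,799,764.00.
Subtracting fixed costs: EBIT = $2,799,764.00 − $2,412,300 = $387,464.00.
DOL = contribution ÷ EBIT = $2,799,764.00 ÷ $387,464.00 = 7.2259.

7.23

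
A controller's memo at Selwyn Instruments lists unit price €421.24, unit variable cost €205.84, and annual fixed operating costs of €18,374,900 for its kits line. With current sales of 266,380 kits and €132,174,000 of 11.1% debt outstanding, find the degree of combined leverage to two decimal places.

2.36

Contribution at this volume is 266,380 × €215.40 = €57,378,252.00.
Operating income = contribution − fixed costs = €57,378,252.00 − €18,374,900 = €39,003,352.00. Interest = €14,671,314.00, so EBIT − I = €24,332,038.00.
Degree of total leverage = total CM / (EBIT − interest) = €57,378,252.00 / €24,332,038.00 = 2.3581.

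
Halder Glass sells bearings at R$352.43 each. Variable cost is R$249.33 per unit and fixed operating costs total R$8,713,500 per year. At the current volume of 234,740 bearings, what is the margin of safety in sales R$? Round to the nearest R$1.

R$52,943,785

Unit CM = price − variable cost = R$352.43 − R$249.33 = R$103.10. Break-even units = R$8,713,500 ÷ R$103.10 = 84,515.03; break-even revenue = 84,515.03 × R$352.43 = R$29,785,633.41.
Current sales = 234,740 × R$352.43 = R$82,729,418.20.
Margin of safety = R$82,729,418.20 − R$29,785,633.41 = R$52,943,785.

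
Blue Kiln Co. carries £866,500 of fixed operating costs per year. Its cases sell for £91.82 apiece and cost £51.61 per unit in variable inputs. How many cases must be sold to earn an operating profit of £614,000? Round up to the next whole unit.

36,820 cases

Each unit contributes £91.82 − £51.61 = £40.21.
Need Q such that Q × £40.21 − £866,500 = £614,000, i.e. Q = £1,480,500 / £40.21 = 36,819.20 → 36,820.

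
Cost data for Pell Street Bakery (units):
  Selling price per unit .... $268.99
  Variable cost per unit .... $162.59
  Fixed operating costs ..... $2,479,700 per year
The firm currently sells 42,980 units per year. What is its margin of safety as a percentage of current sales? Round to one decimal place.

45.8%

Each unit contributes $268.99 − $162.59 = $106.40. Break-even units = $2,479,700 ÷ $106.40 = 23,305.45; break-even revenue = 23,305.45 × $268.99 = $6,268,933.30.
Current sales = 42,980 × $268.99 = $11,561,190.20.
Margin of safety = ($11,561,190.20 − $6,268,933.30) ÷ $11,561,190.20 = 45.8%.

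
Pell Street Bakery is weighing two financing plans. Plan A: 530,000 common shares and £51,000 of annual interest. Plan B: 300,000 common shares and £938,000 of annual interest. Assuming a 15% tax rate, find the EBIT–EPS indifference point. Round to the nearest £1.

£2,094,957

At indifference, (EBIT − 51,000)(1 − t)/530,000 = (EBIT − 938,000)(1 − t)/300,000.
The (1 − t) factor cancels: (EBIT − 51,000) × 300,000 = (EBIT − 938,000) × 530,000.
EBIT × (530,000 − 300,000) = 938,000 × 530,000 − 51,000 × 300,000 = 481,840,000,000, so EBIT = 481,840,000,000 ÷ 230,000 = 2,094,956.52.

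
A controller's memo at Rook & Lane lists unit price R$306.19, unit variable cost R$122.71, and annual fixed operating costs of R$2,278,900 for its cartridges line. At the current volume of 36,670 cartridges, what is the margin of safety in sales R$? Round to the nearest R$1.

Contribution margin per unit = R$306.19 − R$122.71 = R$183.48. Break-even units = R$2,278,900 ÷ R$183.48 = 12,420.43; break-even revenue = 12,420.43 × R$306.19 = R$3,803,010.63.
Actual sales revenue = 36,670 × R$306.19 = R$11,227,987.30.
Margin of safety = R$11,227,987.30 − R$3,803,010.63 = R$7,424,977.

R$7,424,977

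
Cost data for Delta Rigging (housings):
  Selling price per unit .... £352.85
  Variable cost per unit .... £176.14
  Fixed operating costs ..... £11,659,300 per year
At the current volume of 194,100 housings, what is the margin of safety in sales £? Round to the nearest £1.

£45,207,194

Each unit contributes £352.85 − £176.14 = £176.71. Break-even units = £11,659,300 ÷ £176.71 = 65,979.85; break-even revenue = 65,979.85 × £352.85 = £23,280,991.48.
Actual sales revenue = 194,100 × £352.85 = £68,488,185.00.
Margin of safety = £68,488,185.00 − £23,280,991.48 = £45,207,194.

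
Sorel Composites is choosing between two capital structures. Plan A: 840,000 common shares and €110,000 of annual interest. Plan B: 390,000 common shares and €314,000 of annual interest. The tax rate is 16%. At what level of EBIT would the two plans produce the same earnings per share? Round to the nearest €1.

€490,800

At indifference, (EBIT − 110,000)(1 − t)/840,000 = (EBIT − 314,000)(1 − t)/390,000.
Cancelling (1 − t) and cross-multiplying: 390,000·(EBIT − 110,000) = 840,000·(EBIT − 314,000).
EBIT × (840,000 − 390,000) = 314,000 × 840,000 − 110,000 × 390,000 = 220,860,000,000, so EBIT = 220,860,000,000 ÷ 450,000 = 490,800.00.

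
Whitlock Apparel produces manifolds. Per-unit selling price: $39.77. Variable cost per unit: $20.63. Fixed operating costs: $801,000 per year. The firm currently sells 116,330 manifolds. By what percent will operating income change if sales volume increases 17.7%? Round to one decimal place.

+27.6%

Contribution at this volume is 116,330 × $19.14 = $2,226,556.20.
EBIT = $2,226,556.20 − $801,000 = $1,425,556.20.
Degree of operating leverage = $2,226,556.20 / $1,425,556.20 = 1.5619.
So EBIT moves 1.5619 × (+17.7%) = +27.6%.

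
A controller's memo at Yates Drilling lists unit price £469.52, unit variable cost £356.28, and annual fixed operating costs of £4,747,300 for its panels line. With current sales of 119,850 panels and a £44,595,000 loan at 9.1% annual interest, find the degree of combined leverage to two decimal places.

Contribution at this volume is 119,850 × £113.24 = £13,571,814.00.
EBIT = £13,571,814.00 − £4,747,300 = £8,824,514.00. Interest = £4,058,145.00, so EBIT − I = £4,766,369.00.
Degree of total leverage = total CM / (EBIT − interest) = £13,571,814.00 / £4,766,369.00 = 2.8474.

2.85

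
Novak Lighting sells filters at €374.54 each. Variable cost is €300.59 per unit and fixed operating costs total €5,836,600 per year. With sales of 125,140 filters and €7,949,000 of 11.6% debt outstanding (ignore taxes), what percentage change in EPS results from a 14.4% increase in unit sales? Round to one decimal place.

Contribution at this volume is 125,140 × €73.95 = €9,254,103.00.
Operating income = contribution − fixed costs = €9,254,103.00 − €5,836,600 = €3,417,503.00.
Interest = €922,084.00, so EBIT − I = €2,495,419.00.
Degree of combined leverage = contribution ÷ (EBIT − I) = €9,254,103.00 ÷ €2,495,419.00 = 3.7084.
%ΔEPS = DCL × %ΔSales = 3.7084 × +14.4% = +53.4%.

+53.4%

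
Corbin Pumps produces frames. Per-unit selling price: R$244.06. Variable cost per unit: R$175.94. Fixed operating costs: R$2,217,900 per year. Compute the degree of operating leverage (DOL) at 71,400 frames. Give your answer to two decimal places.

Total contribution margin = 71,400 × R$68.12 = R$4,863,768.00.
EBIT = R$4,863,768.00 − R$2,217,900 = R$2,645,868.00.
DOL = contribution ÷ EBIT = R$4,863,768.00 ÷ R$2,645,868.00 = 1.8383.

1.84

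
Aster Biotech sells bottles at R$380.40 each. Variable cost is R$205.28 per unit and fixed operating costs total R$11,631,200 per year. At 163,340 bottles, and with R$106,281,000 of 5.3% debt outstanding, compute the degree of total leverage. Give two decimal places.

2.52

Total contribution margin = 163,340 × R$175.12 = R$28,604,100.80.
Subtracting fixed costs: EBIT = R$28,604,100.80 − R$11,631,200 = R$16,972,900.80. Interest = R$5,632,893.00, so EBIT − I = R$11,340,007.80.
DCL = contribution ÷ (EBIT − I) = R$28,604,100.80 ÷ R$11,340,007.80 = 2.5224.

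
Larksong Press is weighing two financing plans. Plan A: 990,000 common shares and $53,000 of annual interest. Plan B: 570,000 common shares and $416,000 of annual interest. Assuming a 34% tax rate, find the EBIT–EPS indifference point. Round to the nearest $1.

At indifference, (EBIT − 53,000)(1 − t)/990,000 = (EBIT − 416,000)(1 − t)/570,000.
The (1 − t) factor cancels: (EBIT − 53,000) × 570,000 = (EBIT − 416,000) × 990,000.
EBIT × (990,000 − 570,000) = 416,000 × 990,000 − 53,000 × 570,000 = 381,630,000,000, so EBIT = 381,630,000,000 ÷ 420,000 = 908,642.86.

$908,643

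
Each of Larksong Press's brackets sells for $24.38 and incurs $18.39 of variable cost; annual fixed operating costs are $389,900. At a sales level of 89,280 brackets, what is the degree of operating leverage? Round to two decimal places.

Total contribution margin = 89,280 × $5.99 = $534,787.20.
Operating income = contribution − fixed costs = $534,787.20 − $389,900 = $144,887.20.
Degree of operating leverage = $534,787.20 / $144,887.20 = 3.6911.

3.69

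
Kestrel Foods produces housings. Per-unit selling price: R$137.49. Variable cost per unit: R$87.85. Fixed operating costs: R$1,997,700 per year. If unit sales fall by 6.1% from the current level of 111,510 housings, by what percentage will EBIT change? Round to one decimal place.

-9.5%

Total contribution margin = 111,510 × R$49.64 = R$5,535,356.40.
Subtracting fixed costs: EBIT = R$5,535,356.40 − R$1,997,700 = R$3,537,656.40.
So DOL = total CM / EBIT = R$5,535,356.40 / R$3,537,656.40 = 1.5647.
So EBIT moves 1.5647 × (-6.1%) = -9.5%.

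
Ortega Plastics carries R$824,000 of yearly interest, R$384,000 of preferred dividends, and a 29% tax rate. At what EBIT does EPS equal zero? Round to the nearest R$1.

R$1,364,845

Preferred dividends are paid after tax, so their pre-tax equivalent is R$384,000 ÷ (1 − 0.29) = R$540,845.07.
Financial break-even EBIT = interest + D_p ÷ (1 − t) = R$824,000 + R$540,845.07 = R$1,364,845.07.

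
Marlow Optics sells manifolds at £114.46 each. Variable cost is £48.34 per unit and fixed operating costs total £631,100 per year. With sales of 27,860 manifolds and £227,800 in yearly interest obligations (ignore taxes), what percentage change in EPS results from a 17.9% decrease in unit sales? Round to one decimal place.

-33.5%

Contribution at this volume is 27,860 × £66.12 = £1,842,103.20.
Operating income = contribution − fixed costs = £1,842,103.20 − £631,100 = £1,211,003.20.
Interest = £227,800.00, so EBIT − I = £983,203.20.
DCL = total CM / (EBIT − I) = £1,842,103.20 / £983,203.20 = 1.8736.
EPS therefore changes by 1.8736 × (-17.9%) = -33.5%.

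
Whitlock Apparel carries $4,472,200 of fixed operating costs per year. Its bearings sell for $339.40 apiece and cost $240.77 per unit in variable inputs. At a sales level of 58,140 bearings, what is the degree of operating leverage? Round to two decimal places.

4.54

Total contribution margin = 58,140 × $98.63 = $5,734,348.20.
Operating income = contribution − fixed costs = $5,734,348.20 − $4,472,200 = $1,262,148.20.
So DOL = total CM / EBIT = $5,734,348.20 / $1,262,148.20 = 4.5433.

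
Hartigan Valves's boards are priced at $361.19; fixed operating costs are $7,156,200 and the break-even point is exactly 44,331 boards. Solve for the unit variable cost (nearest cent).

$199.76

At break-even, FC = Q × (P − VC), so P − VC = $7,156,200 ÷ 44,331 = $161.4265.
Variable cost per unit = $361.19 − $161.4265 = $199.76.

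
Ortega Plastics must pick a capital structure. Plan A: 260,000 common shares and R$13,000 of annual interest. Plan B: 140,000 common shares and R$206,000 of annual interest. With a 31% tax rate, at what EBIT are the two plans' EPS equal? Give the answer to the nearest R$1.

Set EPS_A = EPS_B: (EBIT − R$13,000)(1 − 0.31) ÷ 260,000 = (EBIT − R$206,000)(1 − 0.31) ÷ 140,000.
The (1 − t) factor cancels: (EBIT − 13,000) × 140,000 = (EBIT − 206,000) × 260,000.
EBIT × (260,000 − 140,000) = 206,000 × 260,000 − 13,000 × 140,000 = 51,740,000,000, so EBIT = 51,740,000,000 ÷ 120,000 = 431,166.67.

R$431,167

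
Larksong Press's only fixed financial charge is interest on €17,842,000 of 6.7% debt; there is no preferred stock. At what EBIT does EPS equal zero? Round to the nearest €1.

Annual interest = 6.7% × €17,842,000 = €1,195,414.00.
With no preferred dividends, EPS = 0 when EBIT exactly covers interest, so the financial break-even EBIT is €1,195,414.00.

€1,195,414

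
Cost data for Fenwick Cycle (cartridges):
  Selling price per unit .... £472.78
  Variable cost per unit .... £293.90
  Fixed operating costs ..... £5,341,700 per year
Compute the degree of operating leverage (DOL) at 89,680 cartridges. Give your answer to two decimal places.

At 89,680 units, contribution = 89,680 × £178.88 = £16,041,958.40.
Operating income = contribution − fixed costs = £16,041,958.40 − £5,341,700 = £10,700,258.40.
DOL = contribution ÷ EBIT = £16,041,958.40 ÷ £10,700,258.40 = 1.4992.

1.50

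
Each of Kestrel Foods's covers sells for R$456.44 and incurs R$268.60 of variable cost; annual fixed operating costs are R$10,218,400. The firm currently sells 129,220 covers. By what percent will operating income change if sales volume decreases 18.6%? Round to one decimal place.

-32.1%

At 129,220 units, contribution = 129,220 × R$187.84 = R$24,272,684.80.
EBIT = R$24,272,684.80 − R$10,218,400 = R$14,054,284.80.
Degree of operating leverage = R$24,272,684.80 / R$14,054,284.80 = 1.7271.
Operating income changes by 1.7271 × -18.6% = -32.1%.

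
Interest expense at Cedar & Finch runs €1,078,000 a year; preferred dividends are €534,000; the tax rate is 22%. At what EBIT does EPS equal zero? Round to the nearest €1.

Preferred dividends are paid after tax, so their pre-tax equivalent is €534,000 ÷ (1 − 0.22) = €684,615.38.
Financial break-even EBIT = interest + D_p ÷ (1 − t) = €1,078,000 + €684,615.38 = €1,762,615.38.

€1,762,615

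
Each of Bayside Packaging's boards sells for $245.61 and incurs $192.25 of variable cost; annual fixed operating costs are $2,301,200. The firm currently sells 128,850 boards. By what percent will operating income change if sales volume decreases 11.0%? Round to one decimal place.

-16.5%

At 128,850 units, contribution = 128,850 × $53.36 = $6,875,436.00.
Subtracting fixed costs: EBIT = $6,875,436.00 − $2,301,200 = $4,574,236.00.
So DOL = total CM / EBIT = $6,875,436.00 / $4,574,236.00 = 1.5031.
So EBIT moves 1.5031 × (-11.0%) = -16.5%.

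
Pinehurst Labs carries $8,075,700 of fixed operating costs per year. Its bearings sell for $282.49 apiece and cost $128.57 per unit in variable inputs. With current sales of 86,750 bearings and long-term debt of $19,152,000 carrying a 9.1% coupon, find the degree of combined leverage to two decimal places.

3.78

At 86,750 units, contribution = 86,750 × $153.92 = $13,352,560.00.
Subtracting fixed costs: EBIT = $13,352,560.00 − $8,075,700 = $5,276,860.00. Interest = $1,742,832.00, so EBIT − I = $3,534,028.00.
Degree of total leverage = total CM / (EBIT − interest) = $13,352,560.00 / $3,534,028.00 = 3.7783.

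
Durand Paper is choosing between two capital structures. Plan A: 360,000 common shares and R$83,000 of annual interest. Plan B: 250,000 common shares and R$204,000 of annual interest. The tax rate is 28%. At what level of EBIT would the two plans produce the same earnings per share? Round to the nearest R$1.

R$479,000

Set EPS_A = EPS_B: (EBIT − R$83,000)(1 − 0.28) ÷ 360,000 = (EBIT − R$204,000)(1 − 0.28) ÷ 250,000.
Cancelling (1 − t) and cross-multiplying: 250,000·(EBIT − 83,000) = 360,000·(EBIT − 204,000).
Solving, EBIT = (204,000·360,000 − 83,000·250,000) / (360,000 − 250,000) = 52,690,000,000 / 110,000 = 479,000.00.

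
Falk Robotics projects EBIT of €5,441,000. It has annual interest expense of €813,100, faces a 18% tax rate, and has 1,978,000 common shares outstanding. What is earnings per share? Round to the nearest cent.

€1.92

Interest = €813,100.00, so EBT = €5,441,000 − €813,100.00 = €4,627,900.00.
After tax at 18%: net income = €4,627,900.00 × 0.82 = €3,794,878.00.
EPS = €3,794,878.00 ÷ 1,978,000 = €1.92.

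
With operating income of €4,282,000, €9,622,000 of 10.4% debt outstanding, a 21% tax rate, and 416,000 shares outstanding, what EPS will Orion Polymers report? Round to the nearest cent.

€6.23

Pre-tax income = €4,282,000 − €1,000,688.00 = €3,281,312.00.
After tax at 21%: net income = €3,281,312.00 × 0.79 = €2,592,236.48.
EPS = €2,592,236.48 ÷ 416,000 = €6.23.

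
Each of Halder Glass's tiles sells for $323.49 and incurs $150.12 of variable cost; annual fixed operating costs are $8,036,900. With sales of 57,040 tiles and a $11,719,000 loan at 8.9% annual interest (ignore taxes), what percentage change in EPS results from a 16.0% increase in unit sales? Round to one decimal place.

+195.5%

At 57,040 units, contribution = 57,040 × $173.37 = $9,889,024.80.
EBIT = $9,889,024.80 − $8,036,900 = $1,852,124.80.
After interest of $1,042,991.00, pre-tax earnings = $809,133.80.
DCL = total CM / (EBIT − I) = $9,889,024.80 / $809,133.80 = 12.2217.
%ΔEPS = DCL × %ΔSales = 12.2217 × +16.0% = +195.5%.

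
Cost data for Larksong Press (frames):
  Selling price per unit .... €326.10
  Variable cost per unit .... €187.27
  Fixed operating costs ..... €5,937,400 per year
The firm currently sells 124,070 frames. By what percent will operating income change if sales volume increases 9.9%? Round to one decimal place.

+15.1%

Total contribution margin = 124,070 × €138.83 = €17,224,638.10.
EBIT = €17,224,638.10 − €5,937,400 = €11,287,238.10.
Degree of operating leverage = €17,224,638.10 / €11,287,238.10 = 1.5260.
So EBIT moves 1.5260 × (+9.9%) = +15.1%.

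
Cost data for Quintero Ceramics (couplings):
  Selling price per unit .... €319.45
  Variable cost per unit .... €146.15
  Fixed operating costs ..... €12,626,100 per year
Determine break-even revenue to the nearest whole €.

CM per unit = €319.45 − €146.15 = €173.30; CM ratio = €173.30 / €319.45 = 0.5425.
Break-even revenue = fixed costs × price ÷ CM = €12,626,100 × €319.45 ÷ €173.30 = €23,274,135.

€23,274,135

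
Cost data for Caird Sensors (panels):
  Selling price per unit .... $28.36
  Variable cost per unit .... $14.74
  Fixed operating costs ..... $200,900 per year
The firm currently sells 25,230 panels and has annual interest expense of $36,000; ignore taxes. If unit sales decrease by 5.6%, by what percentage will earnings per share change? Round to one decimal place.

-18.0%

Contribution at this volume is 25,230 × $13.62 = $343,632.60.
Operating income = contribution − fixed costs = $343,632.60 − $200,900 = $142,732.60.
Interest = $36,000.00, so EBIT − I = $106,732.60.
Degree of combined leverage = contribution ÷ (EBIT − I) = $343,632.60 ÷ $106,732.60 = 3.2196.
%ΔEPS = DCL × %ΔSales = 3.2196 × -5.6% = -18.0%.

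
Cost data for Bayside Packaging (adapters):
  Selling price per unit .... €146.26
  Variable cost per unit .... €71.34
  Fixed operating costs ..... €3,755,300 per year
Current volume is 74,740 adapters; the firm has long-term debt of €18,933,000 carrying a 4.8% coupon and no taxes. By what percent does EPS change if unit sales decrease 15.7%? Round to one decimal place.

Total contribution margin = 74,740 × €74.92 = €5,599,520.80.
EBIT = €5,599,520.80 − €3,755,300 = €1,844,220.80.
Interest = €908,784.00, so EBIT − I = €935,436.80.
Degree of combined leverage = contribution ÷ (EBIT − I) = €5,599,520.80 ÷ €935,436.80 = 5.9860.
%ΔEPS = DCL × %ΔSales = 5.9860 × -15.7% = -94.0%.

-94.0%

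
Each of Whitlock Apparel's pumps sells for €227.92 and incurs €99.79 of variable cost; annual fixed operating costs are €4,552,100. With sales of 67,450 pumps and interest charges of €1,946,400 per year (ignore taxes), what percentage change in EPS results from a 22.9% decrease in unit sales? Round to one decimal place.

At 67,450 units, contribution = 67,450 × €128.13 = €8,642,368.50.
Subtracting fixed costs: EBIT = €8,642,368.50 − €4,552,100 = €4,090,268.50.
After interest of €1,946,400.00, pre-tax earnings = €2,143,868.50.
DCL = total CM / (EBIT − I) = €8,642,368.50 / €2,143,868.50 = 4.0312.
%ΔEPS = DCL × %ΔSales = 4.0312 × -22.9% = -92.3%.

-92.3%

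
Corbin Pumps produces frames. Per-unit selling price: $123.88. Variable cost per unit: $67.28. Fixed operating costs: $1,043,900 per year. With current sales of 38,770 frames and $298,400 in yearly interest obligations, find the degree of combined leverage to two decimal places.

Total contribution margin = 38,770 × $56.60 = $2,194,382.00.
EBIT = $2,194,382.00 − $1,043,900 = $1,150,482.00. Interest = $298,400.00.
DOL = $2,194,382.00 ÷ $1,150,482.00 = 1.9074; DFL = $1,150,482.00 ÷ $852,082.00 = 1.3502.
DCL = DOL × DFL = 1.9074 × 1.3502 = 2.5754.

2.58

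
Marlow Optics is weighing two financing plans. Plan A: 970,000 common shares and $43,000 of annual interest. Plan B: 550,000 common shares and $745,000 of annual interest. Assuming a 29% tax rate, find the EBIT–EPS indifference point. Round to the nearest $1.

$1,664,286

Set EPS_A = EPS_B: (EBIT − $43,000)(1 − 0.29) ÷ 970,000 = (EBIT − $745,000)(1 − 0.29) ÷ 550,000.
The (1 − t) factor cancels: (EBIT − 43,000) × 550,000 = (EBIT − 745,000) × 970,000.
Solving, EBIT = (745,000·970,000 − 43,000·550,000) / (970,000 − 550,000) = 699,000,000,000 / 420,000 = 1,664,285.71.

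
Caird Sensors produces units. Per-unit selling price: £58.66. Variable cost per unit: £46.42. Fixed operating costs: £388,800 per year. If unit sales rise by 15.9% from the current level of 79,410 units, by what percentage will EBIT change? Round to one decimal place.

+26.5%

Total contribution margin = 79,410 × £12.24 = £971,978.40.
Operating income = contribution − fixed costs = £971,978.40 − £388,800 = £583,178.40.
DOL = contribution ÷ EBIT = £971,978.40 ÷ £583,178.40 = 1.6667.
So EBIT moves 1.6667 × (+15.9%) = +26.5%.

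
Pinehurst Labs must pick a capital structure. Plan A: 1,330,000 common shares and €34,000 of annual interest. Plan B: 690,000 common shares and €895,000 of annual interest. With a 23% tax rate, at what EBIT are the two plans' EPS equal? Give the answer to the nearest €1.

€1,823,266

Set EPS_A = EPS_B: (EBIT − €34,000)(1 − 0.23) ÷ 1,330,000 = (EBIT − €895,000)(1 − 0.23) ÷ 690,000.
Cancelling (1 − t) and cross-multiplying: 690,000·(EBIT − 34,000) = 1,330,000·(EBIT − 895,000).
Solving, EBIT = (895,000·1,330,000 − 34,000·690,000) / (1,330,000 − 690,000) = 1,166,890,000,000 / 640,000 = 1,823,265.62.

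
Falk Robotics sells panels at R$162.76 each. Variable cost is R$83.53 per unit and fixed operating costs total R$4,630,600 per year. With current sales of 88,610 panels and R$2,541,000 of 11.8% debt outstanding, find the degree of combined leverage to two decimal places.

Total contribution margin = 88,610 × R$79.23 = R$7,020,570.30.
Subtracting fixed costs: EBIT = R$7,020,570.30 − R$4,630,600 = R$2,389,970.30. Interest = R$299,838.00.
DOL = R$7,020,570.30 ÷ R$2,389,970.30 = 2.9375; DFL = R$2,389,970.30 ÷ R$2,090,132.30 = 1.1435.
Combined leverage = 2.9375 × 1.1435 = 3.3590.

3.36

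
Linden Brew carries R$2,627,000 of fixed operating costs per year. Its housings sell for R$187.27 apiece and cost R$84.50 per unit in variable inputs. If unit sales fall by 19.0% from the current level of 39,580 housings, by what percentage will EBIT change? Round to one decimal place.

-53.6%

Total contribution margin = 39,580 × R$102.77 = R$4,067,636.60.
EBIT = R$4,067,636.60 − R$2,627,000 = R$1,440,636.60.
So DOL = total CM / EBIT = R$4,067,636.60 / R$1,440,636.60 = 2.8235.
So EBIT moves 2.8235 × (-19.0%) = -53.6%.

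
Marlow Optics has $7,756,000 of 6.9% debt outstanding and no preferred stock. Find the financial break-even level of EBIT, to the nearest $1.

Annual interest = 6.9% × $7,756,000 = $535,164.00.
Without preferred stock the financial break-even is simply EBIT = interest = $535,164.00.

$535,164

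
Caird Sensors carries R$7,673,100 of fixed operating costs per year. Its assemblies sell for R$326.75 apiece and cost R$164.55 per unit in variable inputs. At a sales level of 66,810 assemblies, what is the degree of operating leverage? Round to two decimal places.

Contribution at this volume is 66,810 × R$162.20 = R$10,836,582.00.
Subtracting fixed costs: EBIT = R$10,836,582.00 − R$7,673,100 = R$3,163,482.00.
Degree of operating leverage = R$10,836,582.00 / R$3,163,482.00 = 3.4255.

3.43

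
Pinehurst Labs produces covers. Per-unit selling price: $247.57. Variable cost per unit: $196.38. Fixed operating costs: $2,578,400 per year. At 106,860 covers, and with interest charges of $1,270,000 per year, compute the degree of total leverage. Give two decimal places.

3.37

Contribution at this volume is 106,860 × $51.19 = $5,470,163.40.
EBIT = $5,470,163.40 − $2,578,400 = $2,891,763.40. Interest = $1,270,000.00.
DOL = $5,470,163.40 ÷ $2,891,763.40 = 1.8916; DFL = $2,891,763.40 ÷ $1,621,763.40 = 1.7831.
Combined leverage = 1.8916 × 1.7831 = 3.3729.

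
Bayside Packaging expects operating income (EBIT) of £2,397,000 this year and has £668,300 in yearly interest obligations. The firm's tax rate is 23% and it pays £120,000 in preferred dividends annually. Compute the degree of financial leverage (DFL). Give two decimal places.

Interest = £668,300.00.
Pre-tax preferred-dividend burden = £120,000 ÷ (1 − 0.23) = £155,844.16.
DFL = EBIT ÷ [EBIT − I − D_p/(1−t)] = £2,397,000 ÷ [£2,397,000 − £668,300.00 − £155,844.16] = £2,397,000 ÷ £1,572,855.84 = 1.5240.

1.52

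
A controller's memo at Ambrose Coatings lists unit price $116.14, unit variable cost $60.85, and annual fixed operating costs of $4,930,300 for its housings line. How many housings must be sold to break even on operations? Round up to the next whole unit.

Contribution margin per unit = $116.14 − $60.85 = $55.29.
Break-even Q = $4,930,300 / $55.29 = 89,171.64 → 89,172 housings.

89,172 housings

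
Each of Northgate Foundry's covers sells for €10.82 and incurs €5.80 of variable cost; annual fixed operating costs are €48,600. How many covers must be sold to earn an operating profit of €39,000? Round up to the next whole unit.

17,451 covers

Each unit contributes €10.82 − €5.80 = €5.02.
Required volume = (fixed costs + target profit) ÷ CM = (€48,600 + €39,000) ÷ €5.02 = 17,450.20, so 17,451 covers.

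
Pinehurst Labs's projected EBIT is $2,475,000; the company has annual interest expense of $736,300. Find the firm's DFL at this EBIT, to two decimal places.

1.42

Interest = $736,300.00.
Degree of financial leverage = EBIT / (EBIT − interest) = $2,475,000 / $1,738,700.00 = 1.4235.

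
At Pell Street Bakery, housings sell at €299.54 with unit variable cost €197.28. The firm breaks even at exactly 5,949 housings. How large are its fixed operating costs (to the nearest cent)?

€608,344.74

Unit CM = price − variable cost = €299.54 − €197.28 = €102.26.
Fixed costs = break-even units × CM = 5,949 × €102.26 = €608,344.74.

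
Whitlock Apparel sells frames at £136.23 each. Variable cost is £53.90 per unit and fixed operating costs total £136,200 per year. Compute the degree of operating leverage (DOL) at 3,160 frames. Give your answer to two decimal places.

At 3,160 units, contribution = 3,160 × £82.33 = £260,162.80.
Subtracting fixed costs: EBIT = £260,162.80 − £136,200 = £123,962.80.
Degree of operating leverage = £260,162.80 / £123,962.80 = 2.0987.

2.10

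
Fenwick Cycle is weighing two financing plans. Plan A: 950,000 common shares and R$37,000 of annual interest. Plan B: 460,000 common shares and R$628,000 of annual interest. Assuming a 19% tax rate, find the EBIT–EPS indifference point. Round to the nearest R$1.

Set EPS_A = EPS_B: (EBIT − R$37,000)(1 − 0.19) ÷ 950,000 = (EBIT − R$628,000)(1 − 0.19) ÷ 460,000.
The (1 − t) factor cancels: (EBIT − 37,000) × 460,000 = (EBIT − 628,000) × 950,000.
Solving, EBIT = (628,000·950,000 − 37,000·460,000) / (950,000 − 460,000) = 579,580,000,000 / 490,000 = 1,182,816.33.

R$1,182,816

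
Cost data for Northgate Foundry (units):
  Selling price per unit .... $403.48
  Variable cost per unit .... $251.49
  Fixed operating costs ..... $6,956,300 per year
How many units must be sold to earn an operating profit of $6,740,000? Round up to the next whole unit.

Each unit contributes $403.48 − $251.49 = $151.99.
Need Q such that Q × $151.99 − $6,956,300 = $6,740,000, i.e. Q = $13,696,300 / $151.99 = 90,113.17 → 90,114.

90,114 units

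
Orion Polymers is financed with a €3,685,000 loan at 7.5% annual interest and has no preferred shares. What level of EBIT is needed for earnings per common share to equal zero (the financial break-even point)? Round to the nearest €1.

€276,375

Annual interest = 7.5% × €3,685,000 = €276,375.00.
With no preferred dividends, EPS = 0 when EBIT exactly covers interest, so the financial break-even EBIT is €276,375.00.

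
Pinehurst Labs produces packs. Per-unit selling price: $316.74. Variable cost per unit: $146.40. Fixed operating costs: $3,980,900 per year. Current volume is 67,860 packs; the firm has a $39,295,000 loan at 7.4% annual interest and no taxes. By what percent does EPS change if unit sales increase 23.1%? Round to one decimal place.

Contribution at this volume is 67,860 × $170.34 = $11,559,272.40.
Subtracting fixed costs: EBIT = $11,559,272.40 − $3,980,900 = $7,578,372.40.
After interest of $2,907,830.00, pre-tax earnings = $4,670,542.40.
Degree of combined leverage = contribution ÷ (EBIT − I) = $11,559,272.40 ÷ $4,670,542.40 = 2.4749.
%ΔEPS = DCL × %ΔSales = 2.4749 × +23.1% = +57.2%.

+57.2%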